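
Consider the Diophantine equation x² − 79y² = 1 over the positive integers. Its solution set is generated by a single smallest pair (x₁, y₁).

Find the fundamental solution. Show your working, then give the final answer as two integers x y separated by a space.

d=79: √d = [8; 1,7,1,16] (ℓ=4, even), read p_3/q_3
i=0: a=8 ⇒ p=8, q=1
…
i=2: a=7 ⇒ p=71, q=8
i=3: a=1 ⇒ p=80, q=9
→ (80, 9).  Check: 80²=6400, 79·9²=6399, difference 1.

80 9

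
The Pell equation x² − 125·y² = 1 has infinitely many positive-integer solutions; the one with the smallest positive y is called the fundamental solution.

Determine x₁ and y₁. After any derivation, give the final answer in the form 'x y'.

930249 83204

√125 → a₀=11, period (5,1,1,5,22); ℓ=5 odd so k=9
k=0  a_k=11  p_k/q_k = 11/1
…
k=3  a_k=1  p_k/q_k = 123/11
…
k=8  a_k=1  p_k/q_k = 167761/15005
k=9  a_k=5  p_k/q_k = 930249/83204
fundamental: x₁=930249, y₁=83204  (since 865363202001 − 125·6922905616 = 1)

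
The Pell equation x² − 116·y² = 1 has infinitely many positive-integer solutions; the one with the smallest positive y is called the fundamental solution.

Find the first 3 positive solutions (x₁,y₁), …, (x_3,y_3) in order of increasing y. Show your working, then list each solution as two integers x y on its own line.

9801 910
192119201 17837820
3765920568201 349656946730

[10; 1,3,2,1,4,1,2,3,1,20] for √116; ℓ=10 ⇒ convergent index 9
k=0  a_k=10  p_k/q_k = 10/1
k=1  a_k=1  p_k/q_k = 11/1
k=2  a_k=3  p_k/q_k = 43/4
k=3  a_k=2  p_k/q_k = 97/9
k=4  a_k=1  p_k/q_k = 140/13
k=5  a_k=4  p_k/q_k = 657/61
…
k=8  a_k=3  p_k/q_k = 7550/701
k=9  a_k=1  p_k/q_k = 9801/910
(x₁, y₁) = (9801, 910);  9801² − 116·910² = 1 ✓
k=2:  x_2 = 9801·9801+116·910·910 = 192119201,  y_2 = 9801·910+910·9801 = 17837820
k=3:  x_3 = 9801·192119201+116·910·17837820 = 3765920568201,  y_3 = 9801·17837820+910·192119201 = 349656946730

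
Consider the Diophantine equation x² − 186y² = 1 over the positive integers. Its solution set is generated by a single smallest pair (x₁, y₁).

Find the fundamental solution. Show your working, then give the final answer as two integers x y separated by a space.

√186 = [13; 1,1,1,3,4,3,1,1,1,26, …], period ℓ=10 (even) → k=9
k=0  a_k=13  p_k/q_k = 13/1
…
k=4  a_k=3  p_k/q_k = 150/11
k=5  a_k=4  p_k/q_k = 641/47
…
k=8  a_k=1  p_k/q_k = 4787/351
k=9  a_k=1  p_k/q_k = 7501/550
(x₁, y₁) = (7501, 550);  7501² − 186·550² = 1 ✓

7501 550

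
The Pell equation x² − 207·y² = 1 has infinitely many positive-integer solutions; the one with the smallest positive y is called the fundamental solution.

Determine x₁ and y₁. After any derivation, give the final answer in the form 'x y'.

d=207: √d = [14; 2,1,1,2,1,1,2,28] (ℓ=8, even), read p_7/q_7
i=0: a=14 ⇒ p=14, q=1
…
i=2: a=1 ⇒ p=43, q=3
i=3: a=1 ⇒ p=72, q=5
…
i=5: a=1 ⇒ p=259, q=18
i=6: a=1 ⇒ p=446, q=31
i=7: a=2 ⇒ p=1151, q=80
fundamental: x₁=1151, y₁=80  (since 1324801 − 207·6400 = 1)

1151 80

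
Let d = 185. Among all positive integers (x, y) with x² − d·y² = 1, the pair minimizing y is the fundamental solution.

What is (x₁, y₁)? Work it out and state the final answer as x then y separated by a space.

d=185: √d = [13; 1,1,1,1,26] (ℓ=5, odd), read p_9/q_9
step 0: (13, 1)  from 13·(1,0) + (0,1)
step 1: (14, 1)  from 1·(13,1) + (1,0)
step 2: (27, 2)  from 1·(14,1) + (13,1)
step 3: (41, 3)  from 1·(27,2) + (14,1)
step 4: (68, 5)  from 1·(41,3) + (27,2)
step 5: (1809, 133)  from 26·(68,5) + (41,3)
step 6: (1877, 138)  from 1·(1809,133) + (68,5)
step 7: (3686, 271)  from 1·(1877,138) + (1809,133)
step 8: (5563, 409)  from 1·(3686,271) + (1877,138)
step 9: (9249, 680)  from 1·(5563,409) + (3686,271)
fundamental: x₁=9249, y₁=680  (since 85544001 − 185·462400 = 1)

9249 680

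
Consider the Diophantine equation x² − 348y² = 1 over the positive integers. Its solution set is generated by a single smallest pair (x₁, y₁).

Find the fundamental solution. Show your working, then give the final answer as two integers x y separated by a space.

[18; 1,1,1,8,1,1,1,36] for √348; ℓ=8 ⇒ convergent index 7
a_0=18:  p_0=18·1+0=18,  q_0=18·0+1=1
…
a_2=1:  p_2=1·19+18=37,  q_2=1·1+1=2
…
a_4=8:  p_4=8·56+37=485,  q_4=8·3+2=26
a_5=1:  p_5=1·485+56=541,  q_5=1·26+3=29
a_6=1:  p_6=1·541+485=1026,  q_6=1·29+26=55
a_7=1:  p_7=1·1026+541=1567,  q_7=1·55+29=84
(x₁, y₁) = (1567, 84);  1567² − 348·84² = 1 ✓

1567 84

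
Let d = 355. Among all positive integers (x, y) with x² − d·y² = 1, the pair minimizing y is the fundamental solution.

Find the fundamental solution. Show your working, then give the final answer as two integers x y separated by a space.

[18; 1,5,3,3,1,6,1,3,3,5,1,36] for √355; ℓ=12 ⇒ convergent index 11
a_0=18:  p_0=18·1+0=18,  q_0=18·0+1=1
a_1=1:  p_1=1·18+1=19,  q_1=1·1+0=1
…
a_3=3:  p_3=3·113+19=358,  q_3=3·6+1=19
…
a_5=1:  p_5=1·1187+358=1545,  q_5=1·63+19=82
…
a_9=3:  p_9=3·46463+12002=151391,  q_9=3·2466+637=8035
a_10=5:  p_10=5·151391+46463=803418,  q_10=5·8035+2466=42641
a_11=1:  p_11=1·803418+151391=954809,  q_11=1·42641+8035=50676
→ (954809, 50676).  Check: 954809²=911660226481, 355·50676²=911660226480, difference 1.

954809 50676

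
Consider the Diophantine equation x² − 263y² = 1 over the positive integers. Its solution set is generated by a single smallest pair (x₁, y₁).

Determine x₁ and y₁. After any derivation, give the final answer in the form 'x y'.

139128 8579

√263 → a₀=16, period (4,1,1,1,1,15,1,1,1,1,4,32); ℓ=12 even so k=11
a_0=16:  p_0=16·1+0=16,  q_0=16·0+1=1
a_1=4:  p_1=4·16+1=65,  q_1=4·1+0=4
…
a_3=1:  p_3=1·81+65=146,  q_3=1·5+4=9
a_4=1:  p_4=1·146+81=227,  q_4=1·9+5=14
a_5=1:  p_5=1·227+146=373,  q_5=1·14+9=23
…
a_8=1:  p_8=1·6195+5822=12017,  q_8=1·382+359=741
a_9=1:  p_9=1·12017+6195=18212,  q_9=1·741+382=1123
a_10=1:  p_10=1·18212+12017=30229,  q_10=1·1123+741=1864
a_11=4:  p_11=4·30229+18212=139128,  q_11=4·1864+1123=8579
→ (139128, 8579).  Check: 139128²=19356600384, 263·8579²=19356600383, difference 1.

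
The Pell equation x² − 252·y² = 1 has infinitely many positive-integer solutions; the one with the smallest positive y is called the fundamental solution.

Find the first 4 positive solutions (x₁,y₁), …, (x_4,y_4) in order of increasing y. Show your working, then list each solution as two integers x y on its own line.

√252 → a₀=15, period (1,6,1,30); ℓ=4 even so k=3
a_0=15:  p_0=15·1+0=15,  q_0=15·0+1=1
a_1=1:  p_1=1·15+1=16,  q_1=1·1+0=1
a_2=6:  p_2=6·16+15=111,  q_2=6·1+1=7
a_3=1:  p_3=1·111+16=127,  q_3=1·7+1=8
fundamental: x₁=127, y₁=8  (since 16129 − 252·64 = 1)
(x_2, y_2) = (127·127 + 252·8·8, 127·8 + 8·127) = (32257, 2032)
(x_3, y_3) = (127·32257 + 252·8·2032, 127·2032 + 8·32257) = (8193151, 516120)
(x_4, y_4) = (127·8193151 + 252·8·516120, 127·516120 + 8·8193151) = (2081028097, 131092448)

127 8
32257 2032
8193151 516120
2081028097 131092448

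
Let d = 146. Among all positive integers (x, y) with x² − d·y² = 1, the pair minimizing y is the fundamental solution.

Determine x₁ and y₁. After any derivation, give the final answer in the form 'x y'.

d=146: √d = [12; 12,24] (ℓ=2, even), read p_1/q_1
i=0: a=12 ⇒ p=12, q=1
i=1: a=12 ⇒ p=145, q=12
→ (145, 12).  Check: 145²=21025, 146·12²=21024, difference 1.

145 12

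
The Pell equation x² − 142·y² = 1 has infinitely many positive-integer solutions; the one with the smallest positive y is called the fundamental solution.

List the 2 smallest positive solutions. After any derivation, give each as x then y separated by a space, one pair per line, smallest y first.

143 12
40897 3432

√142 = [11; 1,10,1,22, …], period ℓ=4 (even) → k=3
i=0: a=11 ⇒ p=11, q=1
…
i=2: a=10 ⇒ p=131, q=11
i=3: a=1 ⇒ p=143, q=12
(x₁, y₁) = (143, 12);  143² − 142·12² = 1 ✓
(143+12√142)^2 = 40897 + 3432√142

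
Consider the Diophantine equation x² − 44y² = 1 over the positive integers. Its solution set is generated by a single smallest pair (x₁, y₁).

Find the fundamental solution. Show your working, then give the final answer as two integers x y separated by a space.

d=44: √d = [6; 1,1,1,2,1,1,1,12] (ℓ=8, even), read p_7/q_7
i=0: a=6 ⇒ p=6, q=1
…
i=2: a=1 ⇒ p=13, q=2
i=3: a=1 ⇒ p=20, q=3
i=4: a=2 ⇒ p=53, q=8
…
i=6: a=1 ⇒ p=126, q=19
i=7: a=1 ⇒ p=199, q=30
(x₁, y₁) = (199, 30);  199² − 44·30² = 1 ✓

199 30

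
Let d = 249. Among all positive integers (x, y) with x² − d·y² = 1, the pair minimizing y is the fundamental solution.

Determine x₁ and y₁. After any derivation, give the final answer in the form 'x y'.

8553815 542076

√249 → a₀=15, period (1,3,1,1,5,…,3,1,30); ℓ=16 even so k=15
step 0: (15, 1)  from 15·(1,0) + (0,1)
step 1: (16, 1)  from 1·(15,1) + (1,0)
step 2: (63, 4)  from 3·(16,1) + (15,1)
…
step 4: (142, 9)  from 1·(79,5) + (63,4)
step 5: (789, 50)  from 5·(142,9) + (79,5)
…
step 7: (3582, 227)  from 3·(931,59) + (789,50)
step 8: (36751, 2329)  from 10·(3582,227) + (931,59)
…
step 11: (866765, 54929)  from 5·(150586,9543) + (113835,7214)
step 12: (1017351, 64472)  from 1·(866765,54929) + (150586,9543)
step 13: (1884116, 119401)  from 1·(1017351,64472) + (866765,54929)
step 14: (6669699, 422675)  from 3·(1884116,119401) + (1017351,64472)
step 15: (8553815, 542076)  from 1·(6669699,422675) + (1884116,119401)
(x₁, y₁) = (8553815, 542076);  8553815² − 249·542076² = 1 ✓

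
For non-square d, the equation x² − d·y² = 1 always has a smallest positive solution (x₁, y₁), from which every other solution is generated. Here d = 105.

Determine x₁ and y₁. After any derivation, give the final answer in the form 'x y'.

41 4

[10; 4,20] for √105; ℓ=2 ⇒ convergent index 1
i=0: a=10 ⇒ p=10, q=1
i=1: a=4 ⇒ p=41, q=4
→ (41, 4).  Check: 41²=1681, 105·4²=1680, difference 1.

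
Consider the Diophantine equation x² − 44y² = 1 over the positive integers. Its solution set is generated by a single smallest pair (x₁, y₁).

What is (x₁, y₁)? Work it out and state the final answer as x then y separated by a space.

199 30

√44 → a₀=6, period (1,1,1,2,1,1,1,12); ℓ=8 even so k=7
k=0  a_k=6  p_k/q_k = 6/1
k=1  a_k=1  p_k/q_k = 7/1
k=2  a_k=1  p_k/q_k = 13/2
k=3  a_k=1  p_k/q_k = 20/3
…
k=5  a_k=1  p_k/q_k = 73/11
k=6  a_k=1  p_k/q_k = 126/19
k=7  a_k=1  p_k/q_k = 199/30
(x₁, y₁) = (199, 30);  199² − 44·30² = 1 ✓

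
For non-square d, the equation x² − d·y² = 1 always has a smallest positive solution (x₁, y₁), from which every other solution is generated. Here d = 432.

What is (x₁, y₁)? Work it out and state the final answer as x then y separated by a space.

1351 65

d=432: √d = [20; 1,3,1,1,1,3,1,40] (ℓ=8, even), read p_7/q_7
i=0: a=20 ⇒ p=20, q=1
i=1: a=1 ⇒ p=21, q=1
…
i=4: a=1 ⇒ p=187, q=9
i=5: a=1 ⇒ p=291, q=14
i=6: a=3 ⇒ p=1060, q=51
i=7: a=1 ⇒ p=1351, q=65
fundamental: x₁=1351, y₁=65  (since 1825201 − 432·4225 = 1)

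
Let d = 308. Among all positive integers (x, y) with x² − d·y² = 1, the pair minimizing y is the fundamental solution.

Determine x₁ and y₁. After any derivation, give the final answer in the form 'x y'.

[17; 1,1,4,1,1,34] for √308; ℓ=6 ⇒ convergent index 5
a_0=17:  p_0=17·1+0=17,  q_0=17·0+1=1
…
a_2=1:  p_2=1·18+17=35,  q_2=1·1+1=2
a_3=4:  p_3=4·35+18=158,  q_3=4·2+1=9
a_4=1:  p_4=1·158+35=193,  q_4=1·9+2=11
a_5=1:  p_5=1·193+158=351,  q_5=1·11+9=20
→ (351, 20).  Check: 351²=123201, 308·20²=123200, difference 1.

351 20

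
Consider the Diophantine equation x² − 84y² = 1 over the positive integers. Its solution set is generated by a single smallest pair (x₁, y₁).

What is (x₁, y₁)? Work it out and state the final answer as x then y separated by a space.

55 6

√84 = [9; 6,18, …], period ℓ=2 (even) → k=1
i=0: a=9 ⇒ p=9, q=1
i=1: a=6 ⇒ p=55, q=6
→ (55, 6).  Check: 55²=3025, 84·6²=3024, difference 1.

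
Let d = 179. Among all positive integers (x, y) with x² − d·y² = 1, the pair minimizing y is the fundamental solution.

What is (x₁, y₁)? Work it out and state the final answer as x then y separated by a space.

4190210 313191

√179 = [13; 2,1,1,1,3,…,1,2,26, …], period ℓ=14 (even) → k=13
step 0: (13, 1)  from 13·(1,0) + (0,1)
step 1: (27, 2)  from 2·(13,1) + (1,0)
…
step 7: (26999, 2018)  from 13·(2047,153) + (388,29)
…
step 12: (1588459, 118727)  from 1·(1013292,75737) + (575167,42990)
step 13: (4190210, 313191)  from 2·(1588459,118727) + (1013292,75737)
fundamental: x₁=4190210, y₁=313191  (since 17557859844100 − 179·98088602481 = 1)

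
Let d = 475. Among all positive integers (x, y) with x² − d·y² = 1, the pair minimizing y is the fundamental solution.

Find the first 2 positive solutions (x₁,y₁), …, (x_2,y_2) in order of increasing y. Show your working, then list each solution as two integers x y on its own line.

57799 2652
6681448801 306565896

d=475: √d = [21; 1,3,1,6,2,6,1,3,1,42] (ℓ=10, even), read p_9/q_9
k=0  a_k=21  p_k/q_k = 21/1
k=1  a_k=1  p_k/q_k = 22/1
k=2  a_k=3  p_k/q_k = 87/4
k=3  a_k=1  p_k/q_k = 109/5
…
k=5  a_k=2  p_k/q_k = 1591/73
…
k=8  a_k=3  p_k/q_k = 45921/2107
k=9  a_k=1  p_k/q_k = 57799/2652
→ (57799, 2652).  Check: 57799²=3340724401, 475·2652²=3340724400, difference 1.
n=2: (57799,2652)∘(57799,2652) = (57799·57799+475·2652·2652, 57799·2652+2652·57799) = (6681448801,306565896)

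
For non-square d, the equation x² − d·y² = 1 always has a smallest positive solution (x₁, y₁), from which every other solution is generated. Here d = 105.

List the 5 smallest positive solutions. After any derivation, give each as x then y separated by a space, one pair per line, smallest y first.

[10; 4,20] for √105; ℓ=2 ⇒ convergent index 1
k=0  a_k=10  p_k/q_k = 10/1
k=1  a_k=4  p_k/q_k = 41/4
fundamental: x₁=41, y₁=4  (since 1681 − 105·16 = 1)
n=2: (41,4)∘(41,4) = (41·41+105·4·4, 41·4+4·41) = (3361,328)
n=3: (3361,328)∘(41,4) = (41·3361+105·4·328, 41·328+4·3361) = (275561,26892)
n=4: (275561,26892)∘(41,4) = (41·275561+105·4·26892, 41·26892+4·275561) = (22592641,2204816)
n=5: (22592641,2204816)∘(41,4) = (41·22592641+105·4·2204816, 41·2204816+4·22592641) = (1852321001,180768020)

41 4
3361 328
275561 26892
22592641 2204816
1852321001 180768020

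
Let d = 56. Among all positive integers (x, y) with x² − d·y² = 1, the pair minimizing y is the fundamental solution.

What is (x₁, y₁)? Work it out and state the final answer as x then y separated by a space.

√56 → a₀=7, period (2,14); ℓ=2 even so k=1
k=0  a_k=7  p_k/q_k = 7/1
k=1  a_k=2  p_k/q_k = 15/2
(x₁, y₁) = (15, 2);  15² − 56·2² = 1 ✓

15 2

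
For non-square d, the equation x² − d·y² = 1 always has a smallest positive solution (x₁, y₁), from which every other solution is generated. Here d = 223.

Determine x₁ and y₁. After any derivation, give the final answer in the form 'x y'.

224 15

d=223: √d = [14; 1,13,1,28] (ℓ=4, even), read p_3/q_3
step 0: (14, 1)  from 14·(1,0) + (0,1)
…
step 2: (209, 14)  from 13·(15,1) + (14,1)
step 3: (224, 15)  from 1·(209,14) + (15,1)
(x₁, y₁) = (224, 15);  224² − 223·15² = 1 ✓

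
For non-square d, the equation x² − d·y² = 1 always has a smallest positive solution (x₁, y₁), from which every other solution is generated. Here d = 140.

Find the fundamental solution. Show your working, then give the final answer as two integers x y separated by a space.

71 6

√140 = [11; 1,4,1,22, …], period ℓ=4 (even) → k=3
i=0: a=11 ⇒ p=11, q=1
i=1: a=1 ⇒ p=12, q=1
i=2: a=4 ⇒ p=59, q=5
i=3: a=1 ⇒ p=71, q=6
→ (71, 6).  Check: 71²=5041, 140·6²=5040, difference 1.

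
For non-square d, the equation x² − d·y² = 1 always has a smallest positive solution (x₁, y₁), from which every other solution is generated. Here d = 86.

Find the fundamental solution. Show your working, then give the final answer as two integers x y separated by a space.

10405 1122

d=86: √d = [9; 3,1,1,1,8,1,1,1,3,18] (ℓ=10, even), read p_9/q_9
step 0: (9, 1)  from 9·(1,0) + (0,1)
step 1: (28, 3)  from 3·(9,1) + (1,0)
…
step 8: (2847, 307)  from 1·(1864,201) + (983,106)
step 9: (10405, 1122)  from 3·(2847,307) + (1864,201)
→ (10405, 1122).  Check: 10405²=108264025, 86·1122²=108264024, difference 1.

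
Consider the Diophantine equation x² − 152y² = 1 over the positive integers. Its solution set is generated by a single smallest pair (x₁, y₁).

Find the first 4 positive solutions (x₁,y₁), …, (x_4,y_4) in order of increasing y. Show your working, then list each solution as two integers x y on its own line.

37 3
2737 222
202501 16425
14982337 1215228

[12; 3,24] for √152; ℓ=2 ⇒ convergent index 1
a_0=12:  p_0=12·1+0=12,  q_0=12·0+1=1
a_1=3:  p_1=3·12+1=37,  q_1=3·1+0=3
→ (37, 3).  Check: 37²=1369, 152·3²=1368, difference 1.
(37+3√152)^2 = 2737 + 222√152
(37+3√152)^3 = 202501 + 16425√152
(37+3√152)^4 = 14982337 + 1215228√152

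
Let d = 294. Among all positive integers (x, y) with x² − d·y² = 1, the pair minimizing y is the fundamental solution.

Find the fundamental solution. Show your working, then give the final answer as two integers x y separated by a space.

d=294: √d = [17; 6,1,4,1,6,34] (ℓ=6, even), read p_5/q_5
step 0: (17, 1)  from 17·(1,0) + (0,1)
step 1: (103, 6)  from 6·(17,1) + (1,0)
step 2: (120, 7)  from 1·(103,6) + (17,1)
…
step 4: (703, 41)  from 1·(583,34) + (120,7)
step 5: (4801, 280)  from 6·(703,41) + (583,34)
fundamental: x₁=4801, y₁=280  (since 23049601 − 294·78400 = 1)

4801 280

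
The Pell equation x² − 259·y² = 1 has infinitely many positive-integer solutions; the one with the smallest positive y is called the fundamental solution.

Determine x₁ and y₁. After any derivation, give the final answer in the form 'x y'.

847225 52644

√259 = [16; 10,1,2,3,4,3,2,1,10,32, …], period ℓ=10 (even) → k=9
a_0=16:  p_0=16·1+0=16,  q_0=16·0+1=1
a_1=10:  p_1=10·16+1=161,  q_1=10·1+0=10
a_2=1:  p_2=1·161+16=177,  q_2=1·10+1=11
a_3=2:  p_3=2·177+161=515,  q_3=2·11+10=32
…
a_5=4:  p_5=4·1722+515=7403,  q_5=4·107+32=460
a_6=3:  p_6=3·7403+1722=23931,  q_6=3·460+107=1487
…
a_8=1:  p_8=1·55265+23931=79196,  q_8=1·3434+1487=4921
a_9=10:  p_9=10·79196+55265=847225,  q_9=10·4921+3434=52644
fundamental: x₁=847225, y₁=52644  (since 717790200625 − 259·2771390736 = 1)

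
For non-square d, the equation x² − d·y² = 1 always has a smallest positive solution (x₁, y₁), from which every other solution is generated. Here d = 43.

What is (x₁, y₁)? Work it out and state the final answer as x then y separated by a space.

√43 = [6; 1,1,3,1,5,1,3,1,1,12, …], period ℓ=10 (even) → k=9
a_0=6:  p_0=6·1+0=6,  q_0=6·0+1=1
a_1=1:  p_1=1·6+1=7,  q_1=1·1+0=1
…
a_3=3:  p_3=3·13+7=46,  q_3=3·2+1=7
a_4=1:  p_4=1·46+13=59,  q_4=1·7+2=9
a_5=5:  p_5=5·59+46=341,  q_5=5·9+7=52
a_6=1:  p_6=1·341+59=400,  q_6=1·52+9=61
…
a_8=1:  p_8=1·1541+400=1941,  q_8=1·235+61=296
a_9=1:  p_9=1·1941+1541=3482,  q_9=1·296+235=531
fundamental: x₁=3482, y₁=531  (since 12124324 − 43·281961 = 1)

3482 531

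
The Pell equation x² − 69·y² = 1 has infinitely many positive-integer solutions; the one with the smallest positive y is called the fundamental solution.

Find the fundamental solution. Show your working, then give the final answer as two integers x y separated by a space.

7775 936

√69 = [8; 3,3,1,4,1,3,3,16, …], period ℓ=8 (even) → k=7
step 0: (8, 1)  from 8·(1,0) + (0,1)
step 1: (25, 3)  from 3·(8,1) + (1,0)
step 2: (83, 10)  from 3·(25,3) + (8,1)
step 3: (108, 13)  from 1·(83,10) + (25,3)
…
step 6: (2384, 287)  from 3·(623,75) + (515,62)
step 7: (7775, 936)  from 3·(2384,287) + (623,75)
→ (7775, 936).  Check: 7775²=60450625, 69·936²=60450624, difference 1.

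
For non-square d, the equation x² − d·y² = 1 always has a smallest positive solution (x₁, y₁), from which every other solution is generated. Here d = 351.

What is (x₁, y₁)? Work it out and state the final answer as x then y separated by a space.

62425 3332

√351 → a₀=18, period (1,2,1,3,2,2,2,3,1,2,1,36); ℓ=12 even so k=11
step 0: (18, 1)  from 18·(1,0) + (0,1)
…
step 7: (3747, 200)  from 2·(1555,83) + (637,34)
…
step 10: (45882, 2449)  from 2·(16543,883) + (12796,683)
step 11: (62425, 3332)  from 1·(45882,2449) + (16543,883)
→ (62425, 3332).  Check: 62425²=3896880625, 351·3332²=3896880624, difference 1.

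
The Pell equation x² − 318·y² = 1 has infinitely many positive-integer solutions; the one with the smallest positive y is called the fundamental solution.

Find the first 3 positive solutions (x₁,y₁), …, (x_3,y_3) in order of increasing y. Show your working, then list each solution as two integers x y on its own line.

[17; 1,4,1,34] for √318; ℓ=4 ⇒ convergent index 3
a_0=17:  p_0=17·1+0=17,  q_0=17·0+1=1
…
a_2=4:  p_2=4·18+17=89,  q_2=4·1+1=5
a_3=1:  p_3=1·89+18=107,  q_3=1·5+1=6
fundamental: x₁=107, y₁=6  (since 11449 − 318·36 = 1)
k=2:  x_2 = 107·107+318·6·6 = 22897,  y_2 = 107·6+6·107 = 1284
k=3:  x_3 = 107·22897+318·6·1284 = 4899851,  y_3 = 107·1284+6·22897 = 274770

107 6
22897 1284
4899851 274770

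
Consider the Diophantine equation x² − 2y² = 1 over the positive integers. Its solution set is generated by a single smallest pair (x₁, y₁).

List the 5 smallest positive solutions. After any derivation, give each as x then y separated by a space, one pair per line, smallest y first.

√2 → a₀=1, period (2); ℓ=1 odd so k=1
a_0=1:  p_0=1·1+0=1,  q_0=1·0+1=1
a_1=2:  p_1=2·1+1=3,  q_1=2·1+0=2
(x₁, y₁) = (3, 2);  3² − 2·2² = 1 ✓
(3+2√2)^2 = 17 + 12√2
(3+2√2)^3 = 99 + 70√2
(3+2√2)^4 = 577 + 408√2
(3+2√2)^5 = 3363 + 2378√2

3 2
17 12
99 70
577 408
3363 2378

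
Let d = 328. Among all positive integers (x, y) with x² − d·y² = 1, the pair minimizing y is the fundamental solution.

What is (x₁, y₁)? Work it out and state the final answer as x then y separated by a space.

[18; 9,36] for √328; ℓ=2 ⇒ convergent index 1
step 0: (18, 1)  from 18·(1,0) + (0,1)
step 1: (163, 9)  from 9·(18,1) + (1,0)
→ (163, 9).  Check: 163²=26569, 328·9²=26568, difference 1.

163 9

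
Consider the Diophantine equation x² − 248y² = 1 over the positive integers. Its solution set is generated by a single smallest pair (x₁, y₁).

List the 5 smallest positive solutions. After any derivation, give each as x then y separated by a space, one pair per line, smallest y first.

63 4
7937 504
999999 63500
125991937 8000496
15873984063 1007998996

d=248: √d = [15; 1,2,1,30] (ℓ=4, even), read p_3/q_3
step 0: (15, 1)  from 15·(1,0) + (0,1)
step 1: (16, 1)  from 1·(15,1) + (1,0)
step 2: (47, 3)  from 2·(16,1) + (15,1)
step 3: (63, 4)  from 1·(47,3) + (16,1)
→ (63, 4).  Check: 63²=3969, 248·4²=3968, difference 1.
k=2:  x_2 = 63·63+248·4·4 = 7937,  y_2 = 63·4+4·63 = 504
k=3:  x_3 = 63·7937+248·4·504 = 999999,  y_3 = 63·504+4·7937 = 63500
k=4:  x_4 = 63·999999+248·4·63500 = 125991937,  y_4 = 63·63500+4·999999 = 8000496
k=5:  x_5 = 63·125991937+248·4·8000496 = 15873984063,  y_5 = 63·8000496+4·125991937 = 1007998996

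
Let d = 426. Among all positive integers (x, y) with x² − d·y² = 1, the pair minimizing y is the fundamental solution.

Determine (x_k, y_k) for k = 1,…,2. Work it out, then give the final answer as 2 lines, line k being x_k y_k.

88751 4300
15753480001 763258600

[20; 1,1,1,3,2,6,2,3,1,1,1,40] for √426; ℓ=12 ⇒ convergent index 11
i=0: a=20 ⇒ p=20, q=1
…
i=2: a=1 ⇒ p=41, q=2
…
i=4: a=3 ⇒ p=227, q=11
…
i=6: a=6 ⇒ p=3323, q=161
i=7: a=2 ⇒ p=7162, q=347
i=8: a=3 ⇒ p=24809, q=1202
…
i=10: a=1 ⇒ p=56780, q=2751
i=11: a=1 ⇒ p=88751, q=4300
→ (88751, 4300).  Check: 88751²=7876740001, 426·4300²=7876740000, difference 1.
n=2: (88751,4300)∘(88751,4300) = (88751·88751+426·4300·4300, 88751·4300+4300·88751) = (15753480001,763258600)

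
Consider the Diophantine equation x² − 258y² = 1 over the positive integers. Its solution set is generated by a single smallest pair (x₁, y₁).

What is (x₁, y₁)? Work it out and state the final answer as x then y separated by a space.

√258 = [16; 16,32, …], period ℓ=2 (even) → k=1
i=0: a=16 ⇒ p=16, q=1
i=1: a=16 ⇒ p=257, q=16
fundamental: x₁=257, y₁=16  (since 66049 − 258·256 = 1)

257 16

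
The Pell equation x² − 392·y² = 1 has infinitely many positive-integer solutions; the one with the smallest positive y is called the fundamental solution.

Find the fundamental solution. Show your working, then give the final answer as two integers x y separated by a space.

99 5

d=392: √d = [19; 1,3,1,38] (ℓ=4, even), read p_3/q_3
i=0: a=19 ⇒ p=19, q=1
i=1: a=1 ⇒ p=20, q=1
i=2: a=3 ⇒ p=79, q=4
i=3: a=1 ⇒ p=99, q=5
fundamental: x₁=99, y₁=5  (since 9801 − 392·25 = 1)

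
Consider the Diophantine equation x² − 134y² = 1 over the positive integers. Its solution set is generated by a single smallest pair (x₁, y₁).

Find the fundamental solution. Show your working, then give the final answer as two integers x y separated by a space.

145925 12606

[11; 1,1,2,1,3,…,1,1,22] for √134; ℓ=14 ⇒ convergent index 13
step 0: (11, 1)  from 11·(1,0) + (0,1)
step 1: (12, 1)  from 1·(11,1) + (1,0)
…
step 5: (301, 26)  from 3·(81,7) + (58,5)
step 6: (382, 33)  from 1·(301,26) + (81,7)
…
step 12: (84029, 7259)  from 1·(61896,5347) + (22133,1912)
step 13: (145925, 12606)  from 1·(84029,7259) + (61896,5347)
→ (145925, 12606).  Check: 145925²=21294105625, 134·12606²=21294105624, difference 1.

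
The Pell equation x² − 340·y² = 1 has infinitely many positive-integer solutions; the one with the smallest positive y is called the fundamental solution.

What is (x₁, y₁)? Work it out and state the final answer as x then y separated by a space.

d=340: √d = [18; 2,3,1,1,1,…,3,2,36] (ℓ=14, even), read p_13/q_13
k=0  a_k=18  p_k/q_k = 18/1
…
k=3  a_k=1  p_k/q_k = 166/9
…
k=8  a_k=1  p_k/q_k = 7265/394
…
k=10  a_k=1  p_k/q_k = 21039/1141
…
k=12  a_k=3  p_k/q_k = 125478/6805
k=13  a_k=2  p_k/q_k = 285769/15498
fundamental: x₁=285769, y₁=15498  (since 81663921361 − 340·240188004 = 1)

285769 15498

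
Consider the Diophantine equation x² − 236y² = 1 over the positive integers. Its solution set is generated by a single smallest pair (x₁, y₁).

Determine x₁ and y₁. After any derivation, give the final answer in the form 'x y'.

√236 = [15; 2,1,3,5,1,6,1,5,3,1,2,30, …], period ℓ=12 (even) → k=11
a_0=15:  p_0=15·1+0=15,  q_0=15·0+1=1
a_1=2:  p_1=2·15+1=31,  q_1=2·1+0=2
a_2=1:  p_2=1·31+15=46,  q_2=1·2+1=3
…
a_4=5:  p_4=5·169+46=891,  q_4=5·11+3=58
a_5=1:  p_5=1·891+169=1060,  q_5=1·58+11=69
…
a_7=1:  p_7=1·7251+1060=8311,  q_7=1·472+69=541
a_8=5:  p_8=5·8311+7251=48806,  q_8=5·541+472=3177
…
a_10=1:  p_10=1·154729+48806=203535,  q_10=1·10072+3177=13249
a_11=2:  p_11=2·203535+154729=561799,  q_11=2·13249+10072=36570
→ (561799, 36570).  Check: 561799²=315618116401, 236·36570²=315618116400, difference 1.

561799 36570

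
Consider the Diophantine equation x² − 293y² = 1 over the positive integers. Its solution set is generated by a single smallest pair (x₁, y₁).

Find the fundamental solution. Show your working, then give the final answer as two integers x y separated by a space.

√293 → a₀=17, period (8,1,1,8,34); ℓ=5 odd so k=9
i=0: a=17 ⇒ p=17, q=1
…
i=5: a=34 ⇒ p=84679, q=4947
i=6: a=8 ⇒ p=679914, q=39721
…
i=8: a=1 ⇒ p=1444507, q=84389
i=9: a=8 ⇒ p=12320649, q=719780
(x₁, y₁) = (12320649, 719780);  12320649² − 293·719780² = 1 ✓

12320649 719780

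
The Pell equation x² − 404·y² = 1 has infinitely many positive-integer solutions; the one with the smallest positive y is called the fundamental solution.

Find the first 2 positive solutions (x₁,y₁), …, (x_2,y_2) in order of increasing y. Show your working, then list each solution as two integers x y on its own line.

201 10
80801 4020

d=404: √d = [20; 10,40] (ℓ=2, even), read p_1/q_1
a_0=20:  p_0=20·1+0=20,  q_0=20·0+1=1
a_1=10:  p_1=10·20+1=201,  q_1=10·1+0=10
fundamental: x₁=201, y₁=10  (since 40401 − 404·100 = 1)
n=2: (201,10)∘(201,10) = (201·201+404·10·10, 201·10+10·201) = (80801,4020)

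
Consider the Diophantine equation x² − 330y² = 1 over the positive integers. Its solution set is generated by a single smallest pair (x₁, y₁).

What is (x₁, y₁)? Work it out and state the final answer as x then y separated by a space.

d=330: √d = [18; 6,36] (ℓ=2, even), read p_1/q_1
step 0: (18, 1)  from 18·(1,0) + (0,1)
step 1: (109, 6)  from 6·(18,1) + (1,0)
(x₁, y₁) = (109, 6);  109² − 330·6² = 1 ✓

109 6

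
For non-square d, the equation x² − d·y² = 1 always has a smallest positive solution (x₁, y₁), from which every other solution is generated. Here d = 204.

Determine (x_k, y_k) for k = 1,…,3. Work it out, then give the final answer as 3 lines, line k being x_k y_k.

d=204: √d = [14; 3,1,1,6,1,1,3,28] (ℓ=8, even), read p_7/q_7
k=0  a_k=14  p_k/q_k = 14/1
…
k=4  a_k=6  p_k/q_k = 657/46
…
k=6  a_k=1  p_k/q_k = 1414/99
k=7  a_k=3  p_k/q_k = 4999/350
fundamental: x₁=4999, y₁=350  (since 24990001 − 204·122500 = 1)
k=2:  x_2 = 4999·4999+204·350·350 = 49980001,  y_2 = 4999·350+350·4999 = 3499300
k=3:  x_3 = 4999·49980001+204·350·3499300 = 499700044999,  y_3 = 4999·3499300+350·49980001 = 34986001050

4999 350
49980001 3499300
499700044999 34986001050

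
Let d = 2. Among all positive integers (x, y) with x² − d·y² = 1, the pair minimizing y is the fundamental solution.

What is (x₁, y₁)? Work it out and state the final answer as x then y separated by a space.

3 2

d=2: √d = [1; 2] (ℓ=1, odd), read p_1/q_1
i=0: a=1 ⇒ p=1, q=1
i=1: a=2 ⇒ p=3, q=2
→ (3, 2).  Check: 3²=9, 2·2²=8, difference 1.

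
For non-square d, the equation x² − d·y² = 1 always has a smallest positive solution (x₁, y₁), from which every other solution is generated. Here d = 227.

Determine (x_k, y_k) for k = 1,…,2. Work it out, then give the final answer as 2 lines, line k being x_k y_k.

d=227: √d = [15; 15,30] (ℓ=2, even), read p_1/q_1
step 0: (15, 1)  from 15·(1,0) + (0,1)
step 1: (226, 15)  from 15·(15,1) + (1,0)
fundamental: x₁=226, y₁=15  (since 51076 − 227·225 = 1)
(226+15√227)^2 = 102151 + 6780√227

226 15
102151 6780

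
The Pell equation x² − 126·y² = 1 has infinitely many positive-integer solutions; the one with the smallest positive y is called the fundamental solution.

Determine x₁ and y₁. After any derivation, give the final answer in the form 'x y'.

[11; 4,2,4,22] for √126; ℓ=4 ⇒ convergent index 3
a_0=11:  p_0=11·1+0=11,  q_0=11·0+1=1
a_1=4:  p_1=4·11+1=45,  q_1=4·1+0=4
a_2=2:  p_2=2·45+11=101,  q_2=2·4+1=9
a_3=4:  p_3=4·101+45=449,  q_3=4·9+4=40
fundamental: x₁=449, y₁=40  (since 201601 − 126·1600 = 1)

449 40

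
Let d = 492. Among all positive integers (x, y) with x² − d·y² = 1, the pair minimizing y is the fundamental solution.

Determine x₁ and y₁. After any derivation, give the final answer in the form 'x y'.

√492 → a₀=22, period (5,1,1,10,1,1,5,44); ℓ=8 even so k=7
step 0: (22, 1)  from 22·(1,0) + (0,1)
…
step 5: (2817, 127)  from 1·(2573,116) + (244,11)
step 6: (5390, 243)  from 1·(2817,127) + (2573,116)
step 7: (29767, 1342)  from 5·(5390,243) + (2817,127)
→ (29767, 1342).  Check: 29767²=886074289, 492·1342²=886074288, difference 1.

29767 1342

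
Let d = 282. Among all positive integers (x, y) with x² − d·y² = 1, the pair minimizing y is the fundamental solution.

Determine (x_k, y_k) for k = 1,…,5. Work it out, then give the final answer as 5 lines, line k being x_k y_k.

√282 = [16; 1,3,1,4,1,3,1,32, …], period ℓ=8 (even) → k=7
step 0: (16, 1)  from 16·(1,0) + (0,1)
…
step 2: (67, 4)  from 3·(17,1) + (16,1)
step 3: (84, 5)  from 1·(67,4) + (17,1)
…
step 6: (1864, 111)  from 3·(487,29) + (403,24)
step 7: (2351, 140)  from 1·(1864,111) + (487,29)
→ (2351, 140).  Check: 2351²=5527201, 282·140²=5527200, difference 1.
k=2:  x_2 = 2351·2351+282·140·140 = 11054401,  y_2 = 2351·140+140·2351 = 658280
k=3:  x_3 = 2351·11054401+282·140·658280 = 51977791151,  y_3 = 2351·658280+140·11054401 = 3095232420
k=4:  x_4 = 2351·51977791151+282·140·3095232420 = 244399562937601,  y_4 = 2351·3095232420+140·51977791151 = 14553782180560
k=5:  x_5 = 2351·244399562937601+282·140·14553782180560 = 1149166692954808751,  y_5 = 2351·14553782180560+140·244399562937601 = 68431880717760700

2351 140
11054401 658280
51977791151 3095232420
244399562937601 14553782180560
1149166692954808751 68431880717760700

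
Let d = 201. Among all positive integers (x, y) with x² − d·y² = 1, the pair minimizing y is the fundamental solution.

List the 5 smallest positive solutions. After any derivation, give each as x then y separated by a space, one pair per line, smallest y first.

d=201: √d = [14; 5,1,1,1,2,…,1,5,28] (ℓ=14, even), read p_13/q_13
k=0  a_k=14  p_k/q_k = 14/1
k=1  a_k=5  p_k/q_k = 71/5
k=2  a_k=1  p_k/q_k = 85/6
k=3  a_k=1  p_k/q_k = 156/11
…
k=5  a_k=2  p_k/q_k = 638/45
k=6  a_k=1  p_k/q_k = 879/62
k=7  a_k=8  p_k/q_k = 7670/541
k=8  a_k=1  p_k/q_k = 8549/603
k=9  a_k=2  p_k/q_k = 24768/1747
k=10  a_k=1  p_k/q_k = 33317/2350
…
k=12  a_k=1  p_k/q_k = 91402/6447
k=13  a_k=5  p_k/q_k = 515095/36332
→ (515095, 36332).  Check: 515095²=265322859025, 201·36332²=265322859024, difference 1.
(515095+36332√201)^2 = 530645718049 + 37428863080√201
(515095+36332√201)^3 = 546665912276384215 + 38558840456348868√201
(515095+36332√201)^4 = 563169756167477608732801 + 39722931849688611461840√201
(515095+36332√201)^5 = 580171851105627091828167877975 + 40922167162192151801416600732√201

515095 36332
530645718049 37428863080
546665912276384215 38558840456348868
563169756167477608732801 39722931849688611461840
580171851105627091828167877975 40922167162192151801416600732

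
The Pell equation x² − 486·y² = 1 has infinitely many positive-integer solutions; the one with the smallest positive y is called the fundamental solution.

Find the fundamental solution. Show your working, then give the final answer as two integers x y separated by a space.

√486 → a₀=22, period (22,44); ℓ=2 even so k=1
k=0  a_k=22  p_k/q_k = 22/1
k=1  a_k=22  p_k/q_k = 485/22
fundamental: x₁=485, y₁=22  (since 235225 − 486·484 = 1)

485 22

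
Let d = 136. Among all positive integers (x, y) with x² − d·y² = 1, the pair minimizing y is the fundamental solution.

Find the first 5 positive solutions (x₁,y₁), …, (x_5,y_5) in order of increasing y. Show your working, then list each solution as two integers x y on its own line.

35 3
2449 210
171395 14697
11995201 1028580
839492675 71985903

[11; 1,1,1,22] for √136; ℓ=4 ⇒ convergent index 3
a_0=11:  p_0=11·1+0=11,  q_0=11·0+1=1
…
a_2=1:  p_2=1·12+11=23,  q_2=1·1+1=2
a_3=1:  p_3=1·23+12=35,  q_3=1·2+1=3
(x₁, y₁) = (35, 3);  35² − 136·3² = 1 ✓
k=2:  x_2 = 35·35+136·3·3 = 2449,  y_2 = 35·3+3·35 = 210
k=3:  x_3 = 35·2449+136·3·210 = 171395,  y_3 = 35·210+3·2449 = 14697
k=4:  x_4 = 35·171395+136·3·14697 = 11995201,  y_4 = 35·14697+3·171395 = 1028580
k=5:  x_5 = 35·11995201+136·3·1028580 = 839492675,  y_5 = 35·1028580+3·11995201 = 71985903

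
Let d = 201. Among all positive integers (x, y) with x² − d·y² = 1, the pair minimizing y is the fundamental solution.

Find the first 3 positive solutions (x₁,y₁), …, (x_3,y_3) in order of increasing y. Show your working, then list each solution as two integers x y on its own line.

515095 36332
530645718049 37428863080
546665912276384215 38558840456348868

√201 = [14; 5,1,1,1,2,…,1,5,28, …], period ℓ=14 (even) → k=13
i=0: a=14 ⇒ p=14, q=1
…
i=3: a=1 ⇒ p=156, q=11
i=4: a=1 ⇒ p=241, q=17
i=5: a=2 ⇒ p=638, q=45
…
i=7: a=8 ⇒ p=7670, q=541
i=8: a=1 ⇒ p=8549, q=603
…
i=10: a=1 ⇒ p=33317, q=2350
…
i=12: a=1 ⇒ p=91402, q=6447
i=13: a=5 ⇒ p=515095, q=36332
(x₁, y₁) = (515095, 36332);  515095² − 201·36332² = 1 ✓
n=2: (515095,36332)∘(515095,36332) = (515095·515095+201·36332·36332, 515095·36332+36332·515095) = (530645718049,37428863080)
n=3: (530645718049,37428863080)∘(515095,36332) = (515095·530645718049+201·36332·37428863080, 515095·37428863080+36332·530645718049) = (546665912276384215,38558840456348868)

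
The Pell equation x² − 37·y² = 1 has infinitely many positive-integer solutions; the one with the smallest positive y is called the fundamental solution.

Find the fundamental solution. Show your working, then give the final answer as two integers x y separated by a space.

73 12

√37 = [6; 12, …], period ℓ=1 (odd) → k=1
k=0  a_k=6  p_k/q_k = 6/1
k=1  a_k=12  p_k/q_k = 73/12
→ (73, 12).  Check: 73²=5329, 37·12²=5328, difference 1.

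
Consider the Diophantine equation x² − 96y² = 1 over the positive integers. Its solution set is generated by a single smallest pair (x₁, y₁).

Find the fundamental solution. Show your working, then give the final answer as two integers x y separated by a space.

√96 → a₀=9, period (1,3,1,18); ℓ=4 even so k=3
k=0  a_k=9  p_k/q_k = 9/1
k=1  a_k=1  p_k/q_k = 10/1
k=2  a_k=3  p_k/q_k = 39/4
k=3  a_k=1  p_k/q_k = 49/5
→ (49, 5).  Check: 49²=2401, 96·5²=2400, difference 1.

49 5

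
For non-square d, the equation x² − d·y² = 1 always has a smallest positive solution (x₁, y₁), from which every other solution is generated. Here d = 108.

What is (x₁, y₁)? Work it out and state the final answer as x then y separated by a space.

1351 130

√108 = [10; 2,1,1,4,1,1,2,20, …], period ℓ=8 (even) → k=7
i=0: a=10 ⇒ p=10, q=1
…
i=2: a=1 ⇒ p=31, q=3
i=3: a=1 ⇒ p=52, q=5
…
i=5: a=1 ⇒ p=291, q=28
i=6: a=1 ⇒ p=530, q=51
i=7: a=2 ⇒ p=1351, q=130
fundamental: x₁=1351, y₁=130  (since 1825201 − 108·16900 = 1)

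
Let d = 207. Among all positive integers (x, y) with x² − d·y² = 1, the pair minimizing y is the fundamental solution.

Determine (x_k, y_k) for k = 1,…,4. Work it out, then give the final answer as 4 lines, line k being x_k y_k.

1151 80
2649601 184160
6099380351 423936240
14040770918401 975901040320

√207 = [14; 2,1,1,2,1,1,2,28, …], period ℓ=8 (even) → k=7
a_0=14:  p_0=14·1+0=14,  q_0=14·0+1=1
a_1=2:  p_1=2·14+1=29,  q_1=2·1+0=2
…
a_4=2:  p_4=2·72+43=187,  q_4=2·5+3=13
…
a_6=1:  p_6=1·259+187=446,  q_6=1·18+13=31
a_7=2:  p_7=2·446+259=1151,  q_7=2·31+18=80
(x₁, y₁) = (1151, 80);  1151² − 207·80² = 1 ✓
k=2:  x_2 = 1151·1151+207·80·80 = 2649601,  y_2 = 1151·80+80·1151 = 184160
k=3:  x_3 = 1151·2649601+207·80·184160 = 6099380351,  y_3 = 1151·184160+80·2649601 = 423936240
k=4:  x_4 = 1151·6099380351+207·80·423936240 = 14040770918401,  y_4 = 1151·423936240+80·6099380351 = 975901040320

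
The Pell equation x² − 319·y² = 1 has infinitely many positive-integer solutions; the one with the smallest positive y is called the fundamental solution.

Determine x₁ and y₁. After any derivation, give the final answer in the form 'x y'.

d=319: √d = [17; 1,6,5,1,4,…,6,1,34] (ℓ=14, even), read p_13/q_13
a_0=17:  p_0=17·1+0=17,  q_0=17·0+1=1
a_1=1:  p_1=1·17+1=18,  q_1=1·1+0=1
…
a_3=5:  p_3=5·125+18=643,  q_3=5·7+1=36
…
a_5=4:  p_5=4·768+643=3715,  q_5=4·43+36=208
…
a_7=1:  p_7=1·11913+3715=15628,  q_7=1·667+208=875
…
a_10=1:  p_10=1·250816+58797=309613,  q_10=1·14043+3292=17335
…
a_12=6:  p_12=6·1798881+309613=11102899,  q_12=6·100718+17335=621643
a_13=1:  p_13=1·11102899+1798881=12901780,  q_13=1·621643+100718=722361
→ (12901780, 722361).  Check: 12901780²=166455927168400, 319·722361²=166455927168399, difference 1.

12901780 722361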